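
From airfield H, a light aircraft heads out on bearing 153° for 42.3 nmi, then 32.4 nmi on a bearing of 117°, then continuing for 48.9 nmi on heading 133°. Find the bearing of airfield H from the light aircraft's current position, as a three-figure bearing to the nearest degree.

316°

Leg 1 (153°, 42.3 nmi): east 42.3 sin 153° = 19.20, north 42.3 cos 153° = -37.69
Leg 2 (117°, 32.4 nmi): east 32.4 sin 117° = 28.87, north 32.4 cos 117° = -14.71
Leg 3 (133°, 48.9 nmi): east 48.9 sin 133° = 35.76, north 48.9 cos 133° = -33.35
Net displacement: 83.84 east, -85.75 north. Direction back to start is (-83.84, 85.75): bearing = atan2(-83.84, 85.75) mod 360° = 315.65° ≈ 316°.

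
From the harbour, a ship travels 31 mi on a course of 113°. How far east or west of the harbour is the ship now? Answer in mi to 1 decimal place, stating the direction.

Leg 1 (113°, 31 mi): east 31 sin 113° = 28.54, north 31 cos 113° = -12.11
Net east component: 28.54 mi.

28.5 mi east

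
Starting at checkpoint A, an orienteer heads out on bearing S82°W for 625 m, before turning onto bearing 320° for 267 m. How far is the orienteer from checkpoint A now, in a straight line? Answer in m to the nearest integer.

799 m

Leg 1 (S82°W, 625 m): east 625 sin 262° = -618.92, north 625 cos 262° = -86.98
Leg 2 (320°, 267 m): east 267 sin 320° = -171.62, north 267 cos 320° = 204.53
Net: -790.54 east, 117.55 north. Distance = √((-790.54)² + (117.55)²) = 799.234 m.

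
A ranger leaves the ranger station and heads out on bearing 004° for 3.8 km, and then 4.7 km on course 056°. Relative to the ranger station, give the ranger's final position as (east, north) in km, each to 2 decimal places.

(4.16, 6.42)

Leg 1 (004°, 3.8 km): east 3.8 sin 4° = 0.27, north 3.8 cos 4° = 3.79
Leg 2 (056°, 4.7 km): east 4.7 sin 56° = 3.90, north 4.7 cos 56° = 2.63
Summing: 4.16 km east, 6.42 km north → (4.16, 6.42).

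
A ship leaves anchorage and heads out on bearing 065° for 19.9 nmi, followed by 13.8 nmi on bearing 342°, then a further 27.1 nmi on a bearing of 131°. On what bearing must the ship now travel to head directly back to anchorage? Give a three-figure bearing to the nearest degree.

Leg 1 (065°, 19.9 nmi): east 19.9 sin 65° = 18.04, north 19.9 cos 65° = 8.41
Leg 2 (342°, 13.8 nmi): east 13.8 sin 342° = -4.26, north 13.8 cos 342° = 13.12
Leg 3 (131°, 27.1 nmi): east 27.1 sin 131° = 20.45, north 27.1 cos 131° = -17.78
Net displacement: 34.22 east, 3.76 north. Direction back to start is (-34.22, -3.76): bearing = atan2(-34.22, -3.76) mod 360° = 263.74° ≈ 264°.

264°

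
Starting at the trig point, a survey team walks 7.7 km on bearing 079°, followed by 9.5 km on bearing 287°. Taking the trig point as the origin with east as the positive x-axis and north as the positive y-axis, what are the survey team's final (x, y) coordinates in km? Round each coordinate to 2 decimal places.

(-1.53, 4.25)

Leg 1 (079°, 7.7 km): east 7.7 sin 79° = 7.56, north 7.7 cos 79° = 1.47
Leg 2 (287°, 9.5 km): east 9.5 sin 287° = -9.08, north 9.5 cos 287° = 2.78
Summing: -1.53 km east, 4.25 km north → (-1.53, 4.25).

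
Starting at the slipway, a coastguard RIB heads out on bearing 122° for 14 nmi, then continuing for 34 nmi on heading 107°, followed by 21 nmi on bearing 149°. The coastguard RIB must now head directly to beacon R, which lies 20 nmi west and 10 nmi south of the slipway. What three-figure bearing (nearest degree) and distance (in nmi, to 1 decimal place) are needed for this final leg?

289°, 79.4 nmi

Leg 1 (122°, 14 nmi): east 14 sin 122° = 11.87, north 14 cos 122° = -7.42
Leg 2 (107°, 34 nmi): east 34 sin 107° = 32.51, north 34 cos 107° = -9.94
Leg 3 (149°, 21 nmi): east 21 sin 149° = 10.82, north 21 cos 149° = -18.00
Current position: (55.20, -35.36). Target: (-20, -10). Remaining: Δeast = -75.20, Δnorth = 25.36.
Bearing = atan2(-75.20, 25.36) mod 360° = 288.64°; distance = √((-75.20)² + (25.36)²) = 79.364 nmi.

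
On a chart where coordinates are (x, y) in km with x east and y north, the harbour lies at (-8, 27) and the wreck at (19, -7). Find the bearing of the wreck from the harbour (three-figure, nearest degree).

142°

Δeast = 19 − -8 = 27.00; Δnorth = -7 − 27 = -34.00.
Bearing = atan2(Δeast, Δnorth) mod 360° = 141.55° ≈ 142°.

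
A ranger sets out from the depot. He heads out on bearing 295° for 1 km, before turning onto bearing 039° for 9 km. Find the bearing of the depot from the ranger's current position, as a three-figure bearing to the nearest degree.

213°

Leg 1 (295°, 1 km): east 1 sin 295° = -0.91, north 1 cos 295° = 0.42
Leg 2 (039°, 9 km): east 9 sin 39° = 5.66, north 9 cos 39° = 6.99
Net displacement: 4.76 east, 7.42 north. Direction back to start is (-4.76, -7.42): bearing = atan2(-4.76, -7.42) mod 360° = 212.68° ≈ 213°.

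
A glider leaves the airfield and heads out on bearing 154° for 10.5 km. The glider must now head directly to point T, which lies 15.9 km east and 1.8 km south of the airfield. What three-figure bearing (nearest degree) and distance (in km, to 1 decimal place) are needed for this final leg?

Leg 1 (154°, 10.5 km): east 10.5 sin 154° = 4.60, north 10.5 cos 154° = -9.44
Current position: (4.60, -9.44). Target: (15.9, -1.8). Remaining: Δeast = 11.30, Δnorth = 7.64.
Bearing = atan2(11.30, 7.64) mod 360° = 55.94°; distance = √((11.30)² + (7.64)²) = 13.636 km.

056°, 13.6 km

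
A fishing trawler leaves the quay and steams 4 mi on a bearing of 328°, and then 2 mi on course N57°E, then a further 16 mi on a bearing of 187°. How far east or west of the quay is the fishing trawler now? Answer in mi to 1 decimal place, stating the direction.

Leg 1 (328°, 4 mi): east 4 sin 328° = -2.12, north 4 cos 328° = 3.39
Leg 2 (N57°E, 2 mi): east 2 sin 57° = 1.68, north 2 cos 57° = 1.09
Leg 3 (187°, 16 mi): east 16 sin 187° = -1.95, north 16 cos 187° = -15.88
Net east component: -2.39 mi.

2.4 mi west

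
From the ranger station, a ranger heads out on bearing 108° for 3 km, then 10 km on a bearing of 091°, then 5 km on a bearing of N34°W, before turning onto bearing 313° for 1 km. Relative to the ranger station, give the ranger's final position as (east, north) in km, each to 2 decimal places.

(9.32, 3.73)

Leg 1 (108°, 3 km): east 3 sin 108° = 2.85, north 3 cos 108° = -0.93
Leg 2 (091°, 10 km): east 10 sin 91° = 10.00, north 10 cos 91° = -0.17
Leg 3 (N34°W, 5 km): east 5 sin 326° = -2.80, north 5 cos 326° = 4.15
Leg 4 (313°, 1 km): east 1 sin 313° = -0.73, north 1 cos 313° = 0.68
Summing: 9.32 km east, 3.73 km north → (9.32, 3.73).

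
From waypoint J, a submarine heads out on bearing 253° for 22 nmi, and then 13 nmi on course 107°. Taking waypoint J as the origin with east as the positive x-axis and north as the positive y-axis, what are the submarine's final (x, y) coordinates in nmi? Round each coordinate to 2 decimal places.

(-8.61, -10.23)

Leg 1 (253°, 22 nmi): east 22 sin 253° = -21.04, north 22 cos 253° = -6.43
Leg 2 (107°, 13 nmi): east 13 sin 107° = 12.43, north 13 cos 107° = -3.80
Summing: -8.61 nmi east, -10.23 nmi north → (-8.61, -10.23).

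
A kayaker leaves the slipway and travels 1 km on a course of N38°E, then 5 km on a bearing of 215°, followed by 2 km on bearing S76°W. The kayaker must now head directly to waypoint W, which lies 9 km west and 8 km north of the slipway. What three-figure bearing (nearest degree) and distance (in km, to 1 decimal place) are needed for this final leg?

338°, 12.7 km

Leg 1 (N38°E, 1 km): east 1 sin 38° = 0.62, north 1 cos 38° = 0.79
Leg 2 (215°, 5 km): east 5 sin 215° = -2.87, north 5 cos 215° = -4.10
Leg 3 (S76°W, 2 km): east 2 sin 256° = -1.94, north 2 cos 256° = -0.48
Current position: (-4.19, -3.79). Target: (-9, 8). Remaining: Δeast = -4.81, Δnorth = 11.79.
Bearing = atan2(-4.81, 11.79) mod 360° = 337.82°; distance = √((-4.81)² + (11.79)²) = 12.734 km.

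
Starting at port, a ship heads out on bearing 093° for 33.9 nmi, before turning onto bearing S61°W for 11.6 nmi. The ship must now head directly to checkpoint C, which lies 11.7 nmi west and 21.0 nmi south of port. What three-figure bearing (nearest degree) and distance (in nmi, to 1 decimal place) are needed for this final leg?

Leg 1 (093°, 33.9 nmi): east 33.9 sin 93° = 33.85, north 33.9 cos 93° = -1.77
Leg 2 (S61°W, 11.6 nmi): east 11.6 sin 241° = -10.15, north 11.6 cos 241° = -5.62
Current position: (23.71, -7.40). Target: (-11.7, -21.0). Remaining: Δeast = -35.41, Δnorth = -13.60.
Bearing = atan2(-35.41, -13.60) mod 360° = 248.99°; distance = √((-35.41)² + (-13.60)²) = 37.931 nmi.

249°, 37.9 nmi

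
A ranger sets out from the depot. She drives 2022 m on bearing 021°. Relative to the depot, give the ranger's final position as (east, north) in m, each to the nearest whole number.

Leg 1 (021°, 2022 m): east 2022 sin 21° = 724.62, north 2022 cos 21° = 1887.70
Summing: 724.62 m east, 1887.70 m north → (725, 1888).

(725, 1888)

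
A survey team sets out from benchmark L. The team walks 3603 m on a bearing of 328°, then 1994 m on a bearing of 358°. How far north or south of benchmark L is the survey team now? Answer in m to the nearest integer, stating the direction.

5048 m north

Leg 1 (328°, 3603 m): east 3603 sin 328° = -1909.30, north 3603 cos 328° = 3055.52
Leg 2 (358°, 1994 m): east 1994 sin 358° = -69.59, north 1994 cos 358° = 1992.79
Net north component: 5048.30 m.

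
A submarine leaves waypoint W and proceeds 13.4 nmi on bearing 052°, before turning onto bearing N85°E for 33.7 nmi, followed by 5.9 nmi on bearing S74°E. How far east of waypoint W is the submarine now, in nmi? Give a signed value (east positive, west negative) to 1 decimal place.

Leg 1 (052°, 13.4 nmi): east 13.4 sin 52° = 10.56, north 13.4 cos 52° = 8.25
Leg 2 (N85°E, 33.7 nmi): east 33.7 sin 85° = 33.57, north 33.7 cos 85° = 2.94
Leg 3 (S74°E, 5.9 nmi): east 5.9 sin 106° = 5.67, north 5.9 cos 106° = -1.63
Net east component: 49.80 nmi.

49.8 nmi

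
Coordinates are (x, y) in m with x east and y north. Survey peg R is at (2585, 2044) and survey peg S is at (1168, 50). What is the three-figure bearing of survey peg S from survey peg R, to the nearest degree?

Δeast = 1168 − 2585 = -1417.00; Δnorth = 50 − 2044 = -1994.00.
Bearing = atan2(Δeast, Δnorth) mod 360° = 215.40° ≈ 215°.

215°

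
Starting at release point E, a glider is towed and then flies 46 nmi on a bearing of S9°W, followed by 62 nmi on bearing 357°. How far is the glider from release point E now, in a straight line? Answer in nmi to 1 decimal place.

19.5 nmi

Leg 1 (S9°W, 46 nmi): east 46 sin 189° = -7.20, north 46 cos 189° = -45.43
Leg 2 (357°, 62 nmi): east 62 sin 357° = -3.24, north 62 cos 357° = 61.92
Net: -10.44 east, 16.48 north. Distance = √((-10.44)² + (16.48)²) = 19.510 nmi.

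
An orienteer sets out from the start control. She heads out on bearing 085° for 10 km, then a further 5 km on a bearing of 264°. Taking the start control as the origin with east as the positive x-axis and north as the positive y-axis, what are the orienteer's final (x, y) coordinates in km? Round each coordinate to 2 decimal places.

(4.99, 0.35)

Leg 1 (085°, 10 km): east 10 sin 85° = 9.96, north 10 cos 85° = 0.87
Leg 2 (264°, 5 km): east 5 sin 264° = -4.97, north 5 cos 264° = -0.52
Summing: 4.99 km east, 0.35 km north → (4.99, 0.35).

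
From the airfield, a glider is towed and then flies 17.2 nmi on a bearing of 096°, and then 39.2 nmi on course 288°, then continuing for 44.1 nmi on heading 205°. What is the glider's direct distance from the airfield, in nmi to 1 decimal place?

Leg 1 (096°, 17.2 nmi): east 17.2 sin 96° = 17.11, north 17.2 cos 96° = -1.80
Leg 2 (288°, 39.2 nmi): east 39.2 sin 288° = -37.28, north 39.2 cos 288° = 12.11
Leg 3 (205°, 44.1 nmi): east 44.1 sin 205° = -18.64, north 44.1 cos 205° = -39.97
Net: -38.81 east, -29.65 north. Distance = √((-38.81)² + (-29.65)²) = 48.844 nmi.

48.8 nmi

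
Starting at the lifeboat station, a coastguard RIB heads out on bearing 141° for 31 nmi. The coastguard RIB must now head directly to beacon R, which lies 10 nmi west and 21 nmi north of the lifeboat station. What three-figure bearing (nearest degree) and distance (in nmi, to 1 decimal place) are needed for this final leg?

Leg 1 (141°, 31 nmi): east 31 sin 141° = 19.51, north 31 cos 141° = -24.09
Current position: (19.51, -24.09). Target: (-10, 21). Remaining: Δeast = -29.51, Δnorth = 45.09.
Bearing = atan2(-29.51, 45.09) mod 360° = 326.80°; distance = √((-29.51)² + (45.09)²) = 53.889 nmi.

327°, 53.9 nmi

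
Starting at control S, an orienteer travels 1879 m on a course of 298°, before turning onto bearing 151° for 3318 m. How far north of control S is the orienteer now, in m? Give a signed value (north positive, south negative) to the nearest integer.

Leg 1 (298°, 1879 m): east 1879 sin 298° = -1659.06, north 1879 cos 298° = 882.14
Leg 2 (151°, 3318 m): east 3318 sin 151° = 1608.60, north 3318 cos 151° = -2901.99
Net north component: -2019.85 m.

-2020 m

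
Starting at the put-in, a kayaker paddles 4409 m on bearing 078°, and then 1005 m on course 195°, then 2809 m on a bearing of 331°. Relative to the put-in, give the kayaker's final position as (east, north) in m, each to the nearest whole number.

(2691, 2403)

Leg 1 (078°, 4409 m): east 4409 sin 78° = 4312.65, north 4409 cos 78° = 916.68
Leg 2 (195°, 1005 m): east 1005 sin 195° = -260.11, north 1005 cos 195° = -970.76
Leg 3 (331°, 2809 m): east 2809 sin 331° = -1361.83, north 2809 cos 331° = 2456.81
Summing: 2690.71 m east, 2402.73 m north → (2691, 2403).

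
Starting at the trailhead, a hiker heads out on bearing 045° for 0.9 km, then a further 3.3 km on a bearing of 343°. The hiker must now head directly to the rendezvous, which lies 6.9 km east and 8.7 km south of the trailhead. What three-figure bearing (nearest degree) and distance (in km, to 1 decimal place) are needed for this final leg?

Leg 1 (045°, 0.9 km): east 0.9 sin 45° = 0.64, north 0.9 cos 45° = 0.64
Leg 2 (343°, 3.3 km): east 3.3 sin 343° = -0.96, north 3.3 cos 343° = 3.16
Current position: (-0.33, 3.79). Target: (6.9, -8.7). Remaining: Δeast = 7.23, Δnorth = -12.49.
Bearing = atan2(7.23, -12.49) mod 360° = 149.94°; distance = √((7.23)² + (-12.49)²) = 14.433 km.

150°, 14.4 km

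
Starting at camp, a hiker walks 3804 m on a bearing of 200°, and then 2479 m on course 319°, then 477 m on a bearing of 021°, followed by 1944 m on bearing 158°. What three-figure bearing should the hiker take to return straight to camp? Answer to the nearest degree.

Leg 1 (200°, 3804 m): east 3804 sin 200° = -1301.04, north 3804 cos 200° = -3574.59
Leg 2 (319°, 2479 m): east 2479 sin 319° = -1626.37, north 2479 cos 319° = 1870.93
Leg 3 (021°, 477 m): east 477 sin 21° = 170.94, north 477 cos 21° = 445.32
Leg 4 (158°, 1944 m): east 1944 sin 158° = 728.24, north 1944 cos 158° = -1802.45
Net displacement: -2028.24 east, -3060.79 north. Direction back to start is (2028.24, 3060.79): bearing = atan2(2028.24, 3060.79) mod 360° = 33.53° ≈ 034°.

034°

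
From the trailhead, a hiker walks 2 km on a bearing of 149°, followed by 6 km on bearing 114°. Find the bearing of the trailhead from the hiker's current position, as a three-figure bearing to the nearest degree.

303°

Leg 1 (149°, 2 km): east 2 sin 149° = 1.03, north 2 cos 149° = -1.71
Leg 2 (114°, 6 km): east 6 sin 114° = 5.48, north 6 cos 114° = -2.44
Net displacement: 6.51 east, -4.15 north. Direction back to start is (-6.51, 4.15): bearing = atan2(-6.51, 4.15) mod 360° = 302.54° ≈ 303°.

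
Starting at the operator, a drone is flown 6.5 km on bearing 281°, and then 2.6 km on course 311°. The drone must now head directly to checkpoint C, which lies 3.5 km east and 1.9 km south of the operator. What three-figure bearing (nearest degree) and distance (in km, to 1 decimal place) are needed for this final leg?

112°, 12.8 km

Leg 1 (281°, 6.5 km): east 6.5 sin 281° = -6.38, north 6.5 cos 281° = 1.24
Leg 2 (311°, 2.6 km): east 2.6 sin 311° = -1.96, north 2.6 cos 311° = 1.71
Current position: (-8.34, 2.95). Target: (3.5, -1.9). Remaining: Δeast = 11.84, Δnorth = -4.85.
Bearing = atan2(11.84, -4.85) mod 360° = 112.25°; distance = √((11.84)² + (-4.85)²) = 12.796 km.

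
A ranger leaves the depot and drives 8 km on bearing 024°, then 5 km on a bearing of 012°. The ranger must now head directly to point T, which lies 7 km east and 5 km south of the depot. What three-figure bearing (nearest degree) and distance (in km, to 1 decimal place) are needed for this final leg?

171°, 17.4 km

Leg 1 (024°, 8 km): east 8 sin 24° = 3.25, north 8 cos 24° = 7.31
Leg 2 (012°, 5 km): east 5 sin 12° = 1.04, north 5 cos 12° = 4.89
Current position: (4.29, 12.20). Target: (7, -5). Remaining: Δeast = 2.71, Δnorth = -17.20.
Bearing = atan2(2.71, -17.20) mod 360° = 171.06°; distance = √((2.71)² + (-17.20)²) = 17.411 km.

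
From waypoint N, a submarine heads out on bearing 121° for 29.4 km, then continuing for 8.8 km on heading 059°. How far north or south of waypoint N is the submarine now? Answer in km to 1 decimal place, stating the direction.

10.6 km south

Leg 1 (121°, 29.4 km): east 29.4 sin 121° = 25.20, north 29.4 cos 121° = -15.14
Leg 2 (059°, 8.8 km): east 8.8 sin 59° = 7.54, north 8.8 cos 59° = 4.53
Net north component: -10.61 km.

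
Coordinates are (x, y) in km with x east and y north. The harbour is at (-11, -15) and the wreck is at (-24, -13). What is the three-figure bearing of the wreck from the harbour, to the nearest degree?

Δeast = -24 − -11 = -13.00; Δnorth = -13 − -15 = 2.00.
Bearing = atan2(Δeast, Δnorth) mod 360° = 278.75° ≈ 279°.

279°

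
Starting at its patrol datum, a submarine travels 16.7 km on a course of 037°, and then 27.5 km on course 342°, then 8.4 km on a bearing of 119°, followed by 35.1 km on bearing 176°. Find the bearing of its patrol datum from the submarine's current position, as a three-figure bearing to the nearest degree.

268°

Leg 1 (037°, 16.7 km): east 16.7 sin 37° = 10.05, north 16.7 cos 37° = 13.34
Leg 2 (342°, 27.5 km): east 27.5 sin 342° = -8.50, north 27.5 cos 342° = 26.15
Leg 3 (119°, 8.4 km): east 8.4 sin 119° = 7.35, north 8.4 cos 119° = -4.07
Leg 4 (176°, 35.1 km): east 35.1 sin 176° = 2.45, north 35.1 cos 176° = -35.01
Net displacement: 11.35 east, 0.40 north. Direction back to start is (-11.35, -0.40): bearing = atan2(-11.35, -0.40) mod 360° = 267.96° ≈ 268°.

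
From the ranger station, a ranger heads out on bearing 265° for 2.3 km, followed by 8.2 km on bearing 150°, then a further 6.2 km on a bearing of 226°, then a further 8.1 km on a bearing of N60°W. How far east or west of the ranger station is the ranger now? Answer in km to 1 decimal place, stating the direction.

9.7 km west

Leg 1 (265°, 2.3 km): east 2.3 sin 265° = -2.29, north 2.3 cos 265° = -0.20
Leg 2 (150°, 8.2 km): east 8.2 sin 150° = 4.10, north 8.2 cos 150° = -7.10
Leg 3 (226°, 6.2 km): east 6.2 sin 226° = -4.46, north 6.2 cos 226° = -4.31
Leg 4 (N60°W, 8.1 km): east 8.1 sin 300° = -7.01, north 8.1 cos 300° = 4.05
Net east component: -9.67 km.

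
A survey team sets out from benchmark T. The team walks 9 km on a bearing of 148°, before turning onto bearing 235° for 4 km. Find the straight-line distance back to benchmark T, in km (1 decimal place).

10.0 km

Leg 1 (148°, 9 km): east 9 sin 148° = 4.77, north 9 cos 148° = -7.63
Leg 2 (235°, 4 km): east 4 sin 235° = -3.28, north 4 cos 235° = -2.29
Net: 1.49 east, -9.93 north. Distance = √((1.49)² + (-9.93)²) = 10.038 km.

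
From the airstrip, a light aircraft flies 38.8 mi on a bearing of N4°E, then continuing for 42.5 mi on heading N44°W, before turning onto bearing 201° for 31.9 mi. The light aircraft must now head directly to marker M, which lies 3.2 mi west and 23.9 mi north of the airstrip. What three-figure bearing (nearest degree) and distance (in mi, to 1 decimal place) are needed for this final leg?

114°, 38.4 mi

Leg 1 (N4°E, 38.8 mi): east 38.8 sin 4° = 2.71, north 38.8 cos 4° = 38.71
Leg 2 (N44°W, 42.5 mi): east 42.5 sin 316° = -29.52, north 42.5 cos 316° = 30.57
Leg 3 (201°, 31.9 mi): east 31.9 sin 201° = -11.43, north 31.9 cos 201° = -29.78
Current position: (-38.25, 39.50). Target: (-3.2, 23.9). Remaining: Δeast = 35.05, Δnorth = -15.60.
Bearing = atan2(35.05, -15.60) mod 360° = 113.99°; distance = √((35.05)² + (-15.60)²) = 38.362 mi.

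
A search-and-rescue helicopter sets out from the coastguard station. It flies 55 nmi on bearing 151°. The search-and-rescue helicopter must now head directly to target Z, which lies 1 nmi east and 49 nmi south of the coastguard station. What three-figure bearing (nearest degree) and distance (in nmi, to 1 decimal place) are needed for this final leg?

268°, 25.7 nmi

Leg 1 (151°, 55 nmi): east 55 sin 151° = 26.66, north 55 cos 151° = -48.10
Current position: (26.66, -48.10). Target: (1, -49). Remaining: Δeast = -25.66, Δnorth = -0.90.
Bearing = atan2(-25.66, -0.90) mod 360° = 268.00°; distance = √((-25.66)² + (-0.90)²) = 25.680 nmi.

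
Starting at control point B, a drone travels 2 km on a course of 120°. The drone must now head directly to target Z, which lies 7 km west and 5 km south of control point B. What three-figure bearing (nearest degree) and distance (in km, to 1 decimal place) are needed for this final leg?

Leg 1 (120°, 2 km): east 2 sin 120° = 1.73, north 2 cos 120° = -1.00
Current position: (1.73, -1.00). Target: (-7, -5). Remaining: Δeast = -8.73, Δnorth = -4.00.
Bearing = atan2(-8.73, -4.00) mod 360° = 245.39°; distance = √((-8.73)² + (-4.00)²) = 9.605 km.

245°, 9.6 km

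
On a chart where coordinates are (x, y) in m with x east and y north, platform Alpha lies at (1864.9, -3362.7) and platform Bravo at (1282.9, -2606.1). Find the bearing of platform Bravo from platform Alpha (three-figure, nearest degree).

322°

Δeast = 1282.9 − 1864.9 = -582.00; Δnorth = -2606.1 − -3362.7 = 756.60.
Bearing = atan2(Δeast, Δnorth) mod 360° = 322.43° ≈ 322°.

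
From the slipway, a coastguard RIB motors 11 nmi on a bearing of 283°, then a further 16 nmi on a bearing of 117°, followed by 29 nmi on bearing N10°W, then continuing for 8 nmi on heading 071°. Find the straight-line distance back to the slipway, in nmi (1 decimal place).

27.1 nmi

Leg 1 (283°, 11 nmi): east 11 sin 283° = -10.72, north 11 cos 283° = 2.47
Leg 2 (117°, 16 nmi): east 16 sin 117° = 14.26, north 16 cos 117° = -7.26
Leg 3 (N10°W, 29 nmi): east 29 sin 350° = -5.04, north 29 cos 350° = 28.56
Leg 4 (071°, 8 nmi): east 8 sin 71° = 7.56, north 8 cos 71° = 2.60
Net: 6.07 east, 26.37 north. Distance = √((6.07)² + (26.37)²) = 27.063 nmi.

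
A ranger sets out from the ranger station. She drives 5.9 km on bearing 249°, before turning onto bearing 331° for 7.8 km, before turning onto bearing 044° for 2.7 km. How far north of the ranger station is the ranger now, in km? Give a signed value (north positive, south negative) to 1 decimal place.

Leg 1 (249°, 5.9 km): east 5.9 sin 249° = -5.51, north 5.9 cos 249° = -2.11
Leg 2 (331°, 7.8 km): east 7.8 sin 331° = -3.78, north 7.8 cos 331° = 6.82
Leg 3 (044°, 2.7 km): east 2.7 sin 44° = 1.88, north 2.7 cos 44° = 1.94
Net north component: 6.65 km.

6.6 km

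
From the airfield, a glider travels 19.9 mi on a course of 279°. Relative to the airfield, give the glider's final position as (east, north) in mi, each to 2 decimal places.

Leg 1 (279°, 19.9 mi): east 19.9 sin 279° = -19.65, north 19.9 cos 279° = 3.11
Summing: -19.65 mi east, 3.11 mi north → (-19.65, 3.11).

(-19.65, 3.11)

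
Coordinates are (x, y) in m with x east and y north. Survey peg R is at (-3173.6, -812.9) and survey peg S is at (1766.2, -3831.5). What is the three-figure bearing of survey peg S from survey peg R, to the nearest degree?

121°

Δeast = 1766.2 − -3173.6 = 4939.80; Δnorth = -3831.5 − -812.9 = -3018.60.
Bearing = atan2(Δeast, Δnorth) mod 360° = 121.43° ≈ 121°.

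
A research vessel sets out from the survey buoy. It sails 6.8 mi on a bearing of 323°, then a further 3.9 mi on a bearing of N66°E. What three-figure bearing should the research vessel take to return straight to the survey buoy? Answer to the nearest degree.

176°

Leg 1 (323°, 6.8 mi): east 6.8 sin 323° = -4.09, north 6.8 cos 323° = 5.43
Leg 2 (N66°E, 3.9 mi): east 3.9 sin 66° = 3.56, north 3.9 cos 66° = 1.59
Net displacement: -0.53 east, 7.02 north. Direction back to start is (0.53, -7.02): bearing = atan2(0.53, -7.02) mod 360° = 175.68° ≈ 176°.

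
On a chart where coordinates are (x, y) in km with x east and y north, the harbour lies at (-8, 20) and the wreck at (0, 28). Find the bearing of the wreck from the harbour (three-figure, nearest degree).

Δeast = 0 − -8 = 8.00; Δnorth = 28 − 20 = 8.00.
Bearing = atan2(Δeast, Δnorth) mod 360° = 45.00° ≈ 045°.

045°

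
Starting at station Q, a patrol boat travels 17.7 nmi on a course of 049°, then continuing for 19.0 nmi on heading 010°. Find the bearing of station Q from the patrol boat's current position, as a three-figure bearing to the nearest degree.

Leg 1 (049°, 17.7 nmi): east 17.7 sin 49° = 13.36, north 17.7 cos 49° = 11.61
Leg 2 (010°, 19.0 nmi): east 19.0 sin 10° = 3.30, north 19.0 cos 10° = 18.71
Net displacement: 16.66 east, 30.32 north. Direction back to start is (-16.66, -30.32): bearing = atan2(-16.66, -30.32) mod 360° = 208.78° ≈ 209°.

209°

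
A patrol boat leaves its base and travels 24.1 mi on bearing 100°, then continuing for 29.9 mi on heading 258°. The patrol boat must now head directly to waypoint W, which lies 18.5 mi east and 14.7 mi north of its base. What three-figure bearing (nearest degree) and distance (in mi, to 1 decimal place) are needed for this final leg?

Leg 1 (100°, 24.1 mi): east 24.1 sin 100° = 23.73, north 24.1 cos 100° = -4.18
Leg 2 (258°, 29.9 mi): east 29.9 sin 258° = -29.25, north 29.9 cos 258° = -6.22
Current position: (-5.51, -10.40). Target: (18.5, 14.7). Remaining: Δeast = 24.01, Δnorth = 25.10.
Bearing = atan2(24.01, 25.10) mod 360° = 43.73°; distance = √((24.01)² + (25.10)²) = 34.738 mi.

044°, 34.7 mi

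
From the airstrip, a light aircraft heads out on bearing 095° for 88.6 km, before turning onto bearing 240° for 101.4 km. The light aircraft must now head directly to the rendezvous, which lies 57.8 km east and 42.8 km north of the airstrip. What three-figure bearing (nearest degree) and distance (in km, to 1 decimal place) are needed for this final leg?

030°, 116.3 km

Leg 1 (095°, 88.6 km): east 88.6 sin 95° = 88.26, north 88.6 cos 95° = -7.72
Leg 2 (240°, 101.4 km): east 101.4 sin 240° = -87.81, north 101.4 cos 240° = -50.70
Current position: (0.45, -58.42). Target: (57.8, 42.8). Remaining: Δeast = 57.35, Δnorth = 101.22.
Bearing = atan2(57.35, 101.22) mod 360° = 29.54°; distance = √((57.35)² + (101.22)²) = 116.341 km.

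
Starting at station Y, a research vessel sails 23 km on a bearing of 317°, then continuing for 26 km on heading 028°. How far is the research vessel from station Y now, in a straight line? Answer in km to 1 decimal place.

39.9 km

Leg 1 (317°, 23 km): east 23 sin 317° = -15.69, north 23 cos 317° = 16.82
Leg 2 (028°, 26 km): east 26 sin 28° = 12.21, north 26 cos 28° = 22.96
Net: -3.48 east, 39.78 north. Distance = √((-3.48)² + (39.78)²) = 39.930 km.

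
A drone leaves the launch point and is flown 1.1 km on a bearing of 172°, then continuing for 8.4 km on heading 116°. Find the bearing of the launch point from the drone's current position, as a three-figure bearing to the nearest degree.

302°

Leg 1 (172°, 1.1 km): east 1.1 sin 172° = 0.15, north 1.1 cos 172° = -1.09
Leg 2 (116°, 8.4 km): east 8.4 sin 116° = 7.55, north 8.4 cos 116° = -3.68
Net displacement: 7.70 east, -4.77 north. Direction back to start is (-7.70, 4.77): bearing = atan2(-7.70, 4.77) mod 360° = 301.78° ≈ 302°.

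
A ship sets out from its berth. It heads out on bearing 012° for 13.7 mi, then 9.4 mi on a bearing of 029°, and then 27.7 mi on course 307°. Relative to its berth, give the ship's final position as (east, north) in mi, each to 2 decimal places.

(-14.72, 38.29)

Leg 1 (012°, 13.7 mi): east 13.7 sin 12° = 2.85, north 13.7 cos 12° = 13.40
Leg 2 (029°, 9.4 mi): east 9.4 sin 29° = 4.56, north 9.4 cos 29° = 8.22
Leg 3 (307°, 27.7 mi): east 27.7 sin 307° = -22.12, north 27.7 cos 307° = 16.67
Summing: -14.72 mi east, 38.29 mi north → (-14.72, 38.29).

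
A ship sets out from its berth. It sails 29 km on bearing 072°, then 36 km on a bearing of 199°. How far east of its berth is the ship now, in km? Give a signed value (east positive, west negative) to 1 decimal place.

Leg 1 (072°, 29 km): east 29 sin 72° = 27.58, north 29 cos 72° = 8.96
Leg 2 (199°, 36 km): east 36 sin 199° = -11.72, north 36 cos 199° = -34.04
Net east component: 15.86 km.

15.9 km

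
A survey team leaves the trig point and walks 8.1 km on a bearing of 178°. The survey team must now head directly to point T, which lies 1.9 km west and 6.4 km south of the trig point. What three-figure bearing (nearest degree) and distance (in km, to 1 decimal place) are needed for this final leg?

308°, 2.8 km

Leg 1 (178°, 8.1 km): east 8.1 sin 178° = 0.28, north 8.1 cos 178° = -8.10
Current position: (0.28, -8.10). Target: (-1.9, -6.4). Remaining: Δeast = -2.18, Δnorth = 1.70.
Bearing = atan2(-2.18, 1.70) mod 360° = 307.83°; distance = √((-2.18)² + (1.70)²) = 2.764 km.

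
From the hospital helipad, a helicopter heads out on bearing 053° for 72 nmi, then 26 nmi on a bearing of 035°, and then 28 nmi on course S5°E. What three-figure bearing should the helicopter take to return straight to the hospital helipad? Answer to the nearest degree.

244°

Leg 1 (053°, 72 nmi): east 72 sin 53° = 57.50, north 72 cos 53° = 43.33
Leg 2 (035°, 26 nmi): east 26 sin 35° = 14.91, north 26 cos 35° = 21.30
Leg 3 (S5°E, 28 nmi): east 28 sin 175° = 2.44, north 28 cos 175° = -27.89
Net displacement: 74.86 east, 36.74 north. Direction back to start is (-74.86, -36.74): bearing = atan2(-74.86, -36.74) mod 360° = 243.86° ≈ 244°.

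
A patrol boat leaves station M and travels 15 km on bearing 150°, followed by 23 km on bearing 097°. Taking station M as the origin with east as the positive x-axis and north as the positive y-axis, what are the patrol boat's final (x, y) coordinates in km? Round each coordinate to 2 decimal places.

Leg 1 (150°, 15 km): east 15 sin 150° = 7.50, north 15 cos 150° = -12.99
Leg 2 (097°, 23 km): east 23 sin 97° = 22.83, north 23 cos 97° = -2.80
Summing: 30.33 km east, -15.79 km north → (30.33, -15.79).

(30.33, -15.79)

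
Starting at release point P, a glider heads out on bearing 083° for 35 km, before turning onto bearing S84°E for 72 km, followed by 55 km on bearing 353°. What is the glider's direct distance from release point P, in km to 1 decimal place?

112.1 km

Leg 1 (083°, 35 km): east 35 sin 83° = 34.74, north 35 cos 83° = 4.27
Leg 2 (S84°E, 72 km): east 72 sin 96° = 71.61, north 72 cos 96° = -7.53
Leg 3 (353°, 55 km): east 55 sin 353° = -6.70, north 55 cos 353° = 54.59
Net: 99.64 east, 51.33 north. Distance = √((99.64)² + (51.33)²) = 112.086 km.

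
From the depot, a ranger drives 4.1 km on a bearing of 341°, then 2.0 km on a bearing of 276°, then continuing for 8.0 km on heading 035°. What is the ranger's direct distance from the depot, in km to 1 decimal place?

Leg 1 (341°, 4.1 km): east 4.1 sin 341° = -1.33, north 4.1 cos 341° = 3.88
Leg 2 (276°, 2.0 km): east 2.0 sin 276° = -1.99, north 2.0 cos 276° = 0.21
Leg 3 (035°, 8.0 km): east 8.0 sin 35° = 4.59, north 8.0 cos 35° = 6.55
Net: 1.26 east, 10.64 north. Distance = √((1.26)² + (10.64)²) = 10.714 km.

10.7 km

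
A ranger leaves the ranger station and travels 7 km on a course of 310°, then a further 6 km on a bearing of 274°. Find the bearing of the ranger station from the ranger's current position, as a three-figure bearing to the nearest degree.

113°

Leg 1 (310°, 7 km): east 7 sin 310° = -5.36, north 7 cos 310° = 4.50
Leg 2 (274°, 6 km): east 6 sin 274° = -5.99, north 6 cos 274° = 0.42
Net displacement: -11.35 east, 4.92 north. Direction back to start is (11.35, -4.92): bearing = atan2(11.35, -4.92) mod 360° = 113.43° ≈ 113°.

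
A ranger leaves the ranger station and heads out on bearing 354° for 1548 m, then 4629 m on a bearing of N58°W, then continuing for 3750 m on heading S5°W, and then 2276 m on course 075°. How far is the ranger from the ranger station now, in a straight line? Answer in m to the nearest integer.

2372 m

Leg 1 (354°, 1548 m): east 1548 sin 354° = -161.81, north 1548 cos 354° = 1539.52
Leg 2 (N58°W, 4629 m): east 4629 sin 302° = -3925.61, north 4629 cos 302° = 2453.00
Leg 3 (S5°W, 3750 m): east 3750 sin 185° = -326.83, north 3750 cos 185° = -3735.73
Leg 4 (075°, 2276 m): east 2276 sin 75° = 2198.45, north 2276 cos 75° = 589.07
Net: -2215.81 east, 845.86 north. Distance = √((-2215.81)² + (845.86)²) = 2371.771 m.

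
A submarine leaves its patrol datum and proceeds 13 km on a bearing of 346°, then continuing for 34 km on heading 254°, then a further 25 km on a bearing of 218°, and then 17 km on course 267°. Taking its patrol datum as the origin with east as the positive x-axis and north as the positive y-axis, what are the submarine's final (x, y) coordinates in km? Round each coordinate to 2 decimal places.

(-68.20, -17.35)

Leg 1 (346°, 13 km): east 13 sin 346° = -3.14, north 13 cos 346° = 12.61
Leg 2 (254°, 34 km): east 34 sin 254° = -32.68, north 34 cos 254° = -9.37
Leg 3 (218°, 25 km): east 25 sin 218° = -15.39, north 25 cos 218° = -19.70
Leg 4 (267°, 17 km): east 17 sin 267° = -16.98, north 17 cos 267° = -0.89
Summing: -68.20 km east, -17.35 km north → (-68.20, -17.35).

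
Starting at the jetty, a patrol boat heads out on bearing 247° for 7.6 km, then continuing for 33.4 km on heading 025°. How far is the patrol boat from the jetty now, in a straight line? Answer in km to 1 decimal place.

Leg 1 (247°, 7.6 km): east 7.6 sin 247° = -7.00, north 7.6 cos 247° = -2.97
Leg 2 (025°, 33.4 km): east 33.4 sin 25° = 14.12, north 33.4 cos 25° = 30.27
Net: 7.12 east, 27.30 north. Distance = √((7.12)² + (27.30)²) = 28.214 km.

28.2 km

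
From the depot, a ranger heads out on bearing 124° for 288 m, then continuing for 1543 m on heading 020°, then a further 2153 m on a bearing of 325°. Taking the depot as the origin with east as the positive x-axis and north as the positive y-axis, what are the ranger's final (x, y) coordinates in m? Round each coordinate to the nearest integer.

Leg 1 (124°, 288 m): east 288 sin 124° = 238.76, north 288 cos 124° = -161.05
Leg 2 (020°, 1543 m): east 1543 sin 20° = 527.74, north 1543 cos 20° = 1449.95
Leg 3 (325°, 2153 m): east 2153 sin 325° = -1234.91, north 2153 cos 325° = 1763.63
Summing: -468.41 m east, 3052.53 m north → (-468, 3053).

(-468, 3053)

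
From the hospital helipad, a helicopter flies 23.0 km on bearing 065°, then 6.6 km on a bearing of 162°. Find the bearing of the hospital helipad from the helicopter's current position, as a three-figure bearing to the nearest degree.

261°

Leg 1 (065°, 23.0 km): east 23.0 sin 65° = 20.85, north 23.0 cos 65° = 9.72
Leg 2 (162°, 6.6 km): east 6.6 sin 162° = 2.04, north 6.6 cos 162° = -6.28
Net displacement: 22.88 east, 3.44 north. Direction back to start is (-22.88, -3.44): bearing = atan2(-22.88, -3.44) mod 360° = 261.44° ≈ 261°.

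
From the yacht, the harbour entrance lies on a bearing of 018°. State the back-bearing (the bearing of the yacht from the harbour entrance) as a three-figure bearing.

198°

Back-bearing = 018° + 180° = 198°.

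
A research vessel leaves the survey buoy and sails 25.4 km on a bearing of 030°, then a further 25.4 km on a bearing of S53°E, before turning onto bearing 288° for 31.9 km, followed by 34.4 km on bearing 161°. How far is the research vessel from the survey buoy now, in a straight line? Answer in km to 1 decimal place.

Leg 1 (030°, 25.4 km): east 25.4 sin 30° = 12.70, north 25.4 cos 30° = 22.00
Leg 2 (S53°E, 25.4 km): east 25.4 sin 127° = 20.29, north 25.4 cos 127° = -15.29
Leg 3 (288°, 31.9 km): east 31.9 sin 288° = -30.34, north 31.9 cos 288° = 9.86
Leg 4 (161°, 34.4 km): east 34.4 sin 161° = 11.20, north 34.4 cos 161° = -32.53
Net: 13.85 east, -15.96 north. Distance = √((13.85)² + (-15.96)²) = 21.127 km.

21.1 km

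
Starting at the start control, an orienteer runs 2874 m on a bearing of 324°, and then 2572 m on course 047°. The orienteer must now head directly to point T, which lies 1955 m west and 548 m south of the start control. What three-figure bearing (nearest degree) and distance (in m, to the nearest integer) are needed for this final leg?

Leg 1 (324°, 2874 m): east 2874 sin 324° = -1689.29, north 2874 cos 324° = 2325.11
Leg 2 (047°, 2572 m): east 2572 sin 47° = 1881.04, north 2572 cos 47° = 1754.10
Current position: (191.75, 4079.21). Target: (-1955, -548). Remaining: Δeast = -2146.75, Δnorth = -4627.21.
Bearing = atan2(-2146.75, -4627.21) mod 360° = 204.89°; distance = √((-2146.75)² + (-4627.21)²) = 5100.945 m.

205°, 5101 m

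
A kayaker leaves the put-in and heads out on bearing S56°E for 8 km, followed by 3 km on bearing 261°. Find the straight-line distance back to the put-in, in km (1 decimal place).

6.2 km

Leg 1 (S56°E, 8 km): east 8 sin 124° = 6.63, north 8 cos 124° = -4.47
Leg 2 (261°, 3 km): east 3 sin 261° = -2.96, north 3 cos 261° = -0.47
Net: 3.67 east, -4.94 north. Distance = √((3.67)² + (-4.94)²) = 6.156 km.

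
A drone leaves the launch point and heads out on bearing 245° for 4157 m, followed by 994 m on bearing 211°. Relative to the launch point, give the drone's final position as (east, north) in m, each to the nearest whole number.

(-4279, -2609)

Leg 1 (245°, 4157 m): east 4157 sin 245° = -3767.52, north 4157 cos 245° = -1756.82
Leg 2 (211°, 994 m): east 994 sin 211° = -511.95, north 994 cos 211° = -852.02
Summing: -4279.47 m east, -2608.85 m north → (-4279, -2609).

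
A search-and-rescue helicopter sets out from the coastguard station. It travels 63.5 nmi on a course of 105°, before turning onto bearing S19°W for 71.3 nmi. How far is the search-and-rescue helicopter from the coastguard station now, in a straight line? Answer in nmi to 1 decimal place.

92.1 nmi

Leg 1 (105°, 63.5 nmi): east 63.5 sin 105° = 61.34, north 63.5 cos 105° = -16.44
Leg 2 (S19°W, 71.3 nmi): east 71.3 sin 199° = -23.21, north 71.3 cos 199° = -67.42
Net: 38.12 east, -83.85 north. Distance = √((38.12)² + (-83.85)²) = 92.110 nmi.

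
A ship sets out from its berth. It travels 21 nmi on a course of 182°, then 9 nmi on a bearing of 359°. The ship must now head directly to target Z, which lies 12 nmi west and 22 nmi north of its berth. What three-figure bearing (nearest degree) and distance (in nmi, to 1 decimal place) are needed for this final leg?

342°, 35.8 nmi

Leg 1 (182°, 21 nmi): east 21 sin 182° = -0.73, north 21 cos 182° = -20.99
Leg 2 (359°, 9 nmi): east 9 sin 359° = -0.16, north 9 cos 359° = 9.00
Current position: (-0.89, -11.99). Target: (-12, 22). Remaining: Δeast = -11.11, Δnorth = 33.99.
Bearing = atan2(-11.11, 33.99) mod 360° = 341.90°; distance = √((-11.11)² + (33.99)²) = 35.758 nmi.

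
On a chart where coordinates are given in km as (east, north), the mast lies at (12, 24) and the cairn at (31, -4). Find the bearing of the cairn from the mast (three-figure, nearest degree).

146°

Δeast = 31 − 12 = 19.00; Δnorth = -4 − 24 = -28.00.
Bearing = atan2(Δeast, Δnorth) mod 360° = 145.84° ≈ 146°.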